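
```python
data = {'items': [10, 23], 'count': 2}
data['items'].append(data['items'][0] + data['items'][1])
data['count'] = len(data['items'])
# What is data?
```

After line 1: data = {'items': [10, 23], 'count': 2}
After line 2 (append 10 + 23 = 33): data = {'items': [10, 23, 33], 'count': 2}
After line 3 (count = len(items) = 3): data = {'items': [10, 23, 33], 'count': 3}

{'items': [10, 23, 33], 'count': 3}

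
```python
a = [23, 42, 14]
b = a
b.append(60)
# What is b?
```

After line 1: a = [23, 42, 14]
After line 2 (b = a is an alias, same object): a = [23, 42, 14], b = [23, 42, 14]
After line 3 (b.append mutates the shared list): a = [23, 42, 14, 60], b = [23, 42, 14, 60]

[23, 42, 14, 60]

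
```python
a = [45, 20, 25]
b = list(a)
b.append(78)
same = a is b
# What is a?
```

After line 1: a = [45, 20, 25]
After line 2 (b = list(a) is a shallow copy, new object): a = [45, 20, 25], b = [45, 20, 25]
After line 3 (append only mutates b): a = [45, 20, 25], b = [45, 20, 25, 78]
After line 4 (same = a is b; different objects -> False): same = False

[45, 20, 25]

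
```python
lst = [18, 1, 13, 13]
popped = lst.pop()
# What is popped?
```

13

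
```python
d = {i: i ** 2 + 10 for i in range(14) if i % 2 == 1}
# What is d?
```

{1: 11, 3: 19, 5: 35, 7: 59, 9: 91, 11: 131, 13: 179}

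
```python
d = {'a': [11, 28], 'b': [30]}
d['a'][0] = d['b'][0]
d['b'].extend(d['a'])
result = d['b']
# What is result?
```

After line 1: d = {'a': [11, 28], 'b': [30]}
After line 2 (a[0] = b[0] = 30): d = {'a': [30, 28], 'b': [30]}
After line 3 (b.extend(a) appends [30, 28]): d = {'a': [30, 28], 'b': [30, 30, 28]}
After line 4: result = d['b'] = [30, 30, 28]

[30, 30, 28]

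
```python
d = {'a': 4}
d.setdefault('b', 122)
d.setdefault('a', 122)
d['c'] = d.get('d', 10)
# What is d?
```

After line 1: d = {'a': 4}
After line 2 (setdefault adds 'b'=122): d = {'a': 4, 'b': 122}
After line 3 (setdefault 'a' no-op, already exists): d = {'a': 4, 'b': 122}
After line 4 (get('d', 10) returns default since 'd' not in d): d = {'a': 4, 'b': 122, 'c': 10}

{'a': 4, 'b': 122, 'c': 10}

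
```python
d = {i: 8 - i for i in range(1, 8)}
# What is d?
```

{1: 7, 2: 6, 3: 5, 4: 4, 5: 3, 6: 2, 7: 1}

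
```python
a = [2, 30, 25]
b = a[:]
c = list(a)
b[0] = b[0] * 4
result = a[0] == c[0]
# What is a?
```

After line 1: a = [2, 30, 25]
After line 2 (b = a[:], copy): a = [2, 30, 25], b = [2, 30, 25]
After line 3 (c = list(a) is a copy, new object): c = [2, 30, 25]
After line 4 (b[0] = 2 * 4 = 8; only b mutates (copy)): a = [2, 30, 25], b = [8, 30, 25], c = [2, 30, 25]
After line 5 (a[0] = 2, c[0] = 2; result = True)

[2, 30, 25]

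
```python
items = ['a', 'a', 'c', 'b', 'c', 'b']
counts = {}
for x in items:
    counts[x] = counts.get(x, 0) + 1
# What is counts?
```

Initial: counts = {}, items = ['a', 'a', 'c', 'b', 'c', 'b']
See 'a': counts = {'a': 1}
See 'a': counts = {'a': 2}
See 'c': counts = {'a': 2, 'c': 1}
See 'b': counts = {'a': 2, 'c': 1, 'b': 1}
See 'c': counts = {'a': 2, 'c': 2, 'b': 1}
See 'b': counts = {'a': 2, 'c': 2, 'b': 2}

{'a': 2, 'c': 2, 'b': 2}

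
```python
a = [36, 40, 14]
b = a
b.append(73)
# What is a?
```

After line 1: a = [36, 40, 14]
After line 2 (b = a is an alias, same object): a = [36, 40, 14], b = [36, 40, 14]
After line 3 (b.append mutates the shared list): a = [36, 40, 14, 73], b = [36, 40, 14, 73]

[36, 40, 14, 73]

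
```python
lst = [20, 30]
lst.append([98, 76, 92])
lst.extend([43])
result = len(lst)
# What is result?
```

After line 1: lst = [20, 30]
After line 2 (append adds [98, 76, 92] as single element): lst = [20, 30, [98, 76, 92]]
After line 3 (extend unpacks [43], adds 43): lst = [20, 30, [98, 76, 92], 43]
After line 4: result = len(lst) = 4

4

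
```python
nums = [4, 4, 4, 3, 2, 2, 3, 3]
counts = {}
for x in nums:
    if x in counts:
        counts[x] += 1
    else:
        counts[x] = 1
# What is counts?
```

Initial: counts = {}, nums = [4, 4, 4, 3, 2, 2, 3, 3]
See 4: counts = {4: 1}
See 4: counts = {4: 2}
See 4: counts = {4: 3}
See 3: counts = {4: 3, 3: 1}
See 2: counts = {4: 3, 3: 1, 2: 1}
See 2: counts = {4: 3, 3: 1, 2: 2}
See 3: counts = {4: 3, 3: 2, 2: 2}
See 3: counts = {4: 3, 3: 3, 2: 2}

{4: 3, 3: 3, 2: 2}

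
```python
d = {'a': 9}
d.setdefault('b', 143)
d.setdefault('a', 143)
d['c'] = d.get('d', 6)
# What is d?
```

After line 1: d = {'a': 9}
After line 2 (setdefault adds 'b'=143): d = {'a': 9, 'b': 143}
After line 3 (setdefault 'a' no-op, already exists): d = {'a': 9, 'b': 143}
After line 4 (get('d', 6) returns default since 'd' not in d): d = {'a': 9, 'b': 143, 'c': 6}

{'a': 9, 'b': 143, 'c': 6}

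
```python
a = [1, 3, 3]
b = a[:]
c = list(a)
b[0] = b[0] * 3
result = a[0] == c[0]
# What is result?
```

After line 1: a = [1, 3, 3]
After line 2 (b = a[:], copy): a = [1, 3, 3], b = [1, 3, 3]
After line 3 (c = list(a) is a copy, new object): c = [1, 3, 3]
After line 4 (b[0] = 1 * 3 = 3; only b mutates (copy)): a = [1, 3, 3], b = [3, 3, 3], c = [1, 3, 3]
After line 5 (a[0] = 1, c[0] = 1; result = True)

True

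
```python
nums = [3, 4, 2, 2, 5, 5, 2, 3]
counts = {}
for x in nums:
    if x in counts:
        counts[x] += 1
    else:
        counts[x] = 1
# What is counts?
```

Initial: counts = {}, nums = [3, 4, 2, 2, 5, 5, 2, 3]
See 3: counts = {3: 1}
See 4: counts = {3: 1, 4: 1}
See 2: counts = {3: 1, 4: 1, 2: 1}
See 2: counts = {3: 1, 4: 1, 2: 2}
See 5: counts = {3: 1, 4: 1, 2: 2, 5: 1}
See 5: counts = {3: 1, 4: 1, 2: 2, 5: 2}
See 2: counts = {3: 1, 4: 1, 2: 3, 5: 2}
See 3: counts = {3: 2, 4: 1, 2: 3, 5: 2}

{3: 2, 4: 1, 2: 3, 5: 2}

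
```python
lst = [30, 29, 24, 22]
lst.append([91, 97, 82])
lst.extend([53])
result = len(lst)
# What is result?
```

After line 1: lst = [30, 29, 24, 22]
After line 2 (append adds [91, 97, 82] as single element): lst = [30, 29, 24, 22, [91, 97, 82]]
After line 3 (extend unpacks [53], adds 53): lst = [30, 29, 24, 22, [91, 97, 82], 53]
After line 4: result = len(lst) = 6

6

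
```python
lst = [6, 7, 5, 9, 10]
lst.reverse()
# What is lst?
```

[10, 9, 5, 7, 6]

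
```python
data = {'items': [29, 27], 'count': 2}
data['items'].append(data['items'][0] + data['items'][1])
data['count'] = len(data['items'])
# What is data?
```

After line 1: data = {'items': [29, 27], 'count': 2}
After line 2 (append 29 + 27 = 56): data = {'items': [29, 27, 56], 'count': 2}
After line 3 (count = len(items) = 3): data = {'items': [29, 27, 56], 'count': 3}

{'items': [29, 27, 56], 'count': 3}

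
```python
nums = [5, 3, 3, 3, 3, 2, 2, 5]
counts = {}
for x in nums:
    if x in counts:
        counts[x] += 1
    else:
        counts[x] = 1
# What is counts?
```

Initial: counts = {}, nums = [5, 3, 3, 3, 3, 2, 2, 5]
See 5: counts = {5: 1}
See 3: counts = {5: 1, 3: 1}
See 3: counts = {5: 1, 3: 2}
See 3: counts = {5: 1, 3: 3}
See 3: counts = {5: 1, 3: 4}
See 2: counts = {5: 1, 3: 4, 2: 1}
See 2: counts = {5: 1, 3: 4, 2: 2}
See 5: counts = {5: 2, 3: 4, 2: 2}

{5: 2, 3: 4, 2: 2}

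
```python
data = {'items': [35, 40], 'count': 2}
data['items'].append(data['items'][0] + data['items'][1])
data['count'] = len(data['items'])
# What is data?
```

After line 1: data = {'items': [35, 40], 'count': 2}
After line 2 (append 35 + 40 = 75): data = {'items': [35, 40, 75], 'count': 2}
After line 3 (count = len(items) = 3): data = {'items': [35, 40, 75], 'count': 3}

{'items': [35, 40, 75], 'count': 3}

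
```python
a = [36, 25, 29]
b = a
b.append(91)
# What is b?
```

After line 1: a = [36, 25, 29]
After line 2 (b = a is an alias, same object): a = [36, 25, 29], b = [36, 25, 29]
After line 3 (b.append mutates the shared list): a = [36, 25, 29, 91], b = [36, 25, 29, 91]

[36, 25, 29, 91]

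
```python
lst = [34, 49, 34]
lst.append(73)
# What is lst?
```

[34, 49, 34, 73]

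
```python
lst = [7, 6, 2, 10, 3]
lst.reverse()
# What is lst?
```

[3, 10, 2, 6, 7]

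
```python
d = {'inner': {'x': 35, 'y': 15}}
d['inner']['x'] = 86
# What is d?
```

After line 1: d = {'inner': {'x': 35, 'y': 15}}
After line 2 (inner x overwritten): d = {'inner': {'x': 86, 'y': 15}}

{'inner': {'x': 86, 'y': 15}}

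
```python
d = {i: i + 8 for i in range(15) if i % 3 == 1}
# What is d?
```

{1: 9, 4: 12, 7: 15, 10: 18, 13: 21}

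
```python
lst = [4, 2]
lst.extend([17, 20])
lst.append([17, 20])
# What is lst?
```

After line 1: lst = [4, 2]
After line 2 (extend unpacks [17, 20]): lst = [4, 2, 17, 20]
After line 3 (append adds [17, 20] as single element): lst = [4, 2, 17, 20, [17, 20]]

[4, 2, 17, 20, [17, 20]]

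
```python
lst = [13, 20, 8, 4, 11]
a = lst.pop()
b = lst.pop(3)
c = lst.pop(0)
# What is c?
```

After line 1: lst = [13, 20, 8, 4, 11]
After line 2 (pop() -> a = 11): lst = [13, 20, 8, 4]
After line 3 (pop(3) -> b = 4): lst = [13, 20, 8]
After line 4 (pop(0) -> c = 13): lst = [20, 8]

13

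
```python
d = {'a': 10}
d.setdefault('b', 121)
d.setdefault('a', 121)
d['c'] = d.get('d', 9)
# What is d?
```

After line 1: d = {'a': 10}
After line 2 (setdefault adds 'b'=121): d = {'a': 10, 'b': 121}
After line 3 (setdefault 'a' no-op, already exists): d = {'a': 10, 'b': 121}
After line 4 (get('d', 9) returns default since 'd' not in d): d = {'a': 10, 'b': 121, 'c': 9}

{'a': 10, 'b': 121, 'c': 9}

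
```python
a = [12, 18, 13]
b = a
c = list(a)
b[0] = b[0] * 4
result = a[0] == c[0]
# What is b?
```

After line 1: a = [12, 18, 13]
After line 2 (b = a, alias): a = [12, 18, 13], b = [12, 18, 13]
After line 3 (c = list(a) is a copy, new object): c = [12, 18, 13]
After line 4 (b[0] = 12 * 4 = 48; mutates shared a/b): a = b = [48, 18, 13], c = [12, 18, 13]
After line 5 (a[0] = 48, c[0] = 12; result = False)

[48, 18, 13]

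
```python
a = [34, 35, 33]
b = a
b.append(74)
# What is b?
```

After line 1: a = [34, 35, 33]
After line 2 (b = a is an alias, same object): a = [34, 35, 33], b = [34, 35, 33]
After line 3 (b.append mutates the shared list): a = [34, 35, 33, 74], b = [34, 35, 33, 74]

[34, 35, 33, 74]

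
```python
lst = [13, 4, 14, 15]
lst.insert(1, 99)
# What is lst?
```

[13, 99, 4, 14, 15]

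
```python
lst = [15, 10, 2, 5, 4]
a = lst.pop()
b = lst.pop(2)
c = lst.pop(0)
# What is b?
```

After line 1: lst = [15, 10, 2, 5, 4]
After line 2 (pop() -> a = 4): lst = [15, 10, 2, 5]
After line 3 (pop(2) -> b = 2): lst = [15, 10, 5]
After line 4 (pop(0) -> c = 15): lst = [10, 5]

2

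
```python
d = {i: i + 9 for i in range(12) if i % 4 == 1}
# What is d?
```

{1: 10, 5: 14, 9: 18}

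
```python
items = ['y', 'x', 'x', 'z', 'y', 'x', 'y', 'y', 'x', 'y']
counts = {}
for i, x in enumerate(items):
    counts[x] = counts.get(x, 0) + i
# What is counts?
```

Initial: counts = {}, items = ['y', 'x', 'x', 'z', 'y', 'x', 'y', 'y', 'x', 'y']
i=0, x='y': counts = {'y': 0}
i=1, x='x': counts = {'y': 0, 'x': 1}
i=2, x='x': counts = {'y': 0, 'x': 3}
i=3, x='z': counts = {'y': 0, 'x': 3, 'z': 3}
i=4, x='y': counts = {'y': 4, 'x': 3, 'z': 3}
i=5, x='x': counts = {'y': 4, 'x': 8, 'z': 3}
i=6, x='y': counts = {'y': 10, 'x': 8, 'z': 3}
i=7, x='y': counts = {'y': 17, 'x': 8, 'z': 3}
i=8, x='x': counts = {'y': 17, 'x': 16, 'z': 3}
i=9, x='y': counts = {'y': 26, 'x': 16, 'z': 3}

{'y': 26, 'x': 16, 'z': 3}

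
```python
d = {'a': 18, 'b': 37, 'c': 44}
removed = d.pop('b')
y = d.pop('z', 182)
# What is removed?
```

After line 1: d = {'a': 18, 'b': 37, 'c': 44}
After line 2 (pop 'b' returns 37): d = {'a': 18, 'c': 44}, removed = 37
After line 3 (pop 'z' missing, returns default 182): d = {'a': 18, 'c': 44}, y = 182

37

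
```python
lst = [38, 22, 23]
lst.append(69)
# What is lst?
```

[38, 22, 23, 69]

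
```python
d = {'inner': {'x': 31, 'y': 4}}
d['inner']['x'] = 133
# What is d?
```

After line 1: d = {'inner': {'x': 31, 'y': 4}}
After line 2 (inner x overwritten): d = {'inner': {'x': 133, 'y': 4}}

{'inner': {'x': 133, 'y': 4}}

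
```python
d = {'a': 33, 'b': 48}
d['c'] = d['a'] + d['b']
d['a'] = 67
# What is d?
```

After line 1: d = {'a': 33, 'b': 48}
After line 2 (d['c'] = 33 + 48): d = {'a': 33, 'b': 48, 'c': 81}
After line 3: d = {'a': 67, 'b': 48, 'c': 81}

{'a': 67, 'b': 48, 'c': 81}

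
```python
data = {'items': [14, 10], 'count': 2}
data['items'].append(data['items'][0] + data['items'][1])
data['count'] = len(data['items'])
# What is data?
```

After line 1: data = {'items': [14, 10], 'count': 2}
After line 2 (append 14 + 10 = 24): data = {'items': [14, 10, 24], 'count': 2}
After line 3 (count = len(items) = 3): data = {'items': [14, 10, 24], 'count': 3}

{'items': [14, 10, 24], 'count': 3}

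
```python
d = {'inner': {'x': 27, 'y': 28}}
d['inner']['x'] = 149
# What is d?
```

After line 1: d = {'inner': {'x': 27, 'y': 28}}
After line 2 (inner x overwritten): d = {'inner': {'x': 149, 'y': 28}}

{'inner': {'x': 149, 'y': 28}}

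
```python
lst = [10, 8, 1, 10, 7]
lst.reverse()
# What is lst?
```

[7, 10, 1, 8, 10]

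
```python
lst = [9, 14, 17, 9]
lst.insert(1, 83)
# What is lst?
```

[9, 83, 14, 17, 9]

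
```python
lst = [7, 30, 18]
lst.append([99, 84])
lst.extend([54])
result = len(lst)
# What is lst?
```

After line 1: lst = [7, 30, 18]
After line 2 (append adds [99, 84] as single element): lst = [7, 30, 18, [99, 84]]
After line 3 (extend unpacks [54], adds 54): lst = [7, 30, 18, [99, 84], 54]
After line 4: result = len(lst) = 5

[7, 30, 18, [99, 84], 54]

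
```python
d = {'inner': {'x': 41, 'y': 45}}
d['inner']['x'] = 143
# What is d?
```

After line 1: d = {'inner': {'x': 41, 'y': 45}}
After line 2 (inner x overwritten): d = {'inner': {'x': 143, 'y': 45}}

{'inner': {'x': 143, 'y': 45}}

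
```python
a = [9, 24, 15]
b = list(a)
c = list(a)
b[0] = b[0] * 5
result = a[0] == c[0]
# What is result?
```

After line 1: a = [9, 24, 15]
After line 2 (b = list(a), copy): a = [9, 24, 15], b = [9, 24, 15]
After line 3 (c = list(a) is a copy, new object): c = [9, 24, 15]
After line 4 (b[0] = 9 * 5 = 45; only b mutates (copy)): a = [9, 24, 15], b = [45, 24, 15], c = [9, 24, 15]
After line 5 (a[0] = 9, c[0] = 9; result = True)

True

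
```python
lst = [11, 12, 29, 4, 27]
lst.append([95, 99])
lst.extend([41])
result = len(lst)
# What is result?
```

After line 1: lst = [11, 12, 29, 4, 27]
After line 2 (append adds [95, 99] as single element): lst = [11, 12, 29, 4, 27, [95, 99]]
After line 3 (extend unpacks [41], adds 41): lst = [11, 12, 29, 4, 27, [95, 99], 41]
After line 4: result = len(lst) = 7

7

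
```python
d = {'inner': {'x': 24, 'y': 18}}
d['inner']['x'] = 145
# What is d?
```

After line 1: d = {'inner': {'x': 24, 'y': 18}}
After line 2 (inner x overwritten): d = {'inner': {'x': 145, 'y': 18}}

{'inner': {'x': 145, 'y': 18}}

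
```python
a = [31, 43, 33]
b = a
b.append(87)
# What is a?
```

After line 1: a = [31, 43, 33]
After line 2 (b = a is an alias, same object): a = [31, 43, 33], b = [31, 43, 33]
After line 3 (b.append mutates the shared list): a = [31, 43, 33, 87], b = [31, 43, 33, 87]

[31, 43, 33, 87]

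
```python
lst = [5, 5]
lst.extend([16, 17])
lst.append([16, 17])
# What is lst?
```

After line 1: lst = [5, 5]
After line 2 (extend unpacks [16, 17]): lst = [5, 5, 16, 17]
After line 3 (append adds [16, 17] as single element): lst = [5, 5, 16, 17, [16, 17]]

[5, 5, 16, 17, [16, 17]]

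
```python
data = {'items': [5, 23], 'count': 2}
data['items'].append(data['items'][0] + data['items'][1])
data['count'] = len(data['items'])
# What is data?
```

After line 1: data = {'items': [5, 23], 'count': 2}
After line 2 (append 5 + 23 = 28): data = {'items': [5, 23, 28], 'count': 2}
After line 3 (count = len(items) = 3): data = {'items': [5, 23, 28], 'count': 3}

{'items': [5, 23, 28], 'count': 3}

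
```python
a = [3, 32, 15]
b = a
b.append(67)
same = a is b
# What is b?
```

After line 1: a = [3, 32, 15]
After line 2 (b = a is an alias, same object): a = [3, 32, 15], b = [3, 32, 15]
After line 3 (b.append mutates the shared list): a = [3, 32, 15, 67], b = [3, 32, 15, 67]
After line 4 (same = a is b; same object -> True): same = True

[3, 32, 15, 67]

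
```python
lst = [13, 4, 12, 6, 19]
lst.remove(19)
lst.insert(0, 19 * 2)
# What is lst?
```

After line 1: lst = [13, 4, 12, 6, 19]
After line 2 (remove first 19): lst = [13, 4, 12, 6]
After line 3 (insert 38 at index 0): lst = [38, 13, 4, 12, 6]

[38, 13, 4, 12, 6]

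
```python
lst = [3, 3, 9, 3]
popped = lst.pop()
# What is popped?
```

3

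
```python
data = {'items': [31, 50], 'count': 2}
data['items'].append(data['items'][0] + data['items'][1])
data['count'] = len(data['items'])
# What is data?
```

After line 1: data = {'items': [31, 50], 'count': 2}
After line 2 (append 31 + 50 = 81): data = {'items': [31, 50, 81], 'count': 2}
After line 3 (count = len(items) = 3): data = {'items': [31, 50, 81], 'count': 3}

{'items': [31, 50, 81], 'count': 3}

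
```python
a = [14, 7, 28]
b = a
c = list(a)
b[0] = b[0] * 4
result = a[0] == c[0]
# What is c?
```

After line 1: a = [14, 7, 28]
After line 2 (b = a, alias): a = [14, 7, 28], b = [14, 7, 28]
After line 3 (c = list(a) is a copy, new object): c = [14, 7, 28]
After line 4 (b[0] = 14 * 4 = 56; mutates shared a/b): a = b = [56, 7, 28], c = [14, 7, 28]
After line 5 (a[0] = 56, c[0] = 14; result = False)

[14, 7, 28]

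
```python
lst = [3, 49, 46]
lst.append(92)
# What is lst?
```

[3, 49, 46, 92]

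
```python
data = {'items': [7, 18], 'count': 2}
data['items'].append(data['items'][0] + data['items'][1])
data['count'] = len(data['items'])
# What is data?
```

After line 1: data = {'items': [7, 18], 'count': 2}
After line 2 (append 7 + 18 = 25): data = {'items': [7, 18, 25], 'count': 2}
After line 3 (count = len(items) = 3): data = {'items': [7, 18, 25], 'count': 3}

{'items': [7, 18, 25], 'count': 3}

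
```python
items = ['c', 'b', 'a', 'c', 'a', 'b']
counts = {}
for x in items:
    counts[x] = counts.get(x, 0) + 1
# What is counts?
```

Initial: counts = {}, items = ['c', 'b', 'a', 'c', 'a', 'b']
See 'c': counts = {'c': 1}
See 'b': counts = {'c': 1, 'b': 1}
See 'a': counts = {'c': 1, 'b': 1, 'a': 1}
See 'c': counts = {'c': 2, 'b': 1, 'a': 1}
See 'a': counts = {'c': 2, 'b': 1, 'a': 2}
See 'b': counts = {'c': 2, 'b': 2, 'a': 2}

{'c': 2, 'b': 2, 'a': 2}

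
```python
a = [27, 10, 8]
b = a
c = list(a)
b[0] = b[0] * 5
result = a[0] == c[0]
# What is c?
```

After line 1: a = [27, 10, 8]
After line 2 (b = a, alias): a = [27, 10, 8], b = [27, 10, 8]
After line 3 (c = list(a) is a copy, new object): c = [27, 10, 8]
After line 4 (b[0] = 27 * 5 = 135; mutates shared a/b): a = b = [135, 10, 8], c = [27, 10, 8]
After line 5 (a[0] = 135, c[0] = 27; result = False)

[27, 10, 8]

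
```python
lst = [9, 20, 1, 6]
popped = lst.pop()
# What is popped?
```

6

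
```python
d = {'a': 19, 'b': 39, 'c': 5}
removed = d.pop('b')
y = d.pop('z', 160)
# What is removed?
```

After line 1: d = {'a': 19, 'b': 39, 'c': 5}
After line 2 (pop 'b' returns 39): d = {'a': 19, 'c': 5}, removed = 39
After line 3 (pop 'z' missing, returns default 160): d = {'a': 19, 'c': 5}, y = 160

39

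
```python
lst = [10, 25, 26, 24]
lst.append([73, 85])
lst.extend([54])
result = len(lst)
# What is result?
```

After line 1: lst = [10, 25, 26, 24]
After line 2 (append adds [73, 85] as single element): lst = [10, 25, 26, 24, [73, 85]]
After line 3 (extend unpacks [54], adds 54): lst = [10, 25, 26, 24, [73, 85], 54]
After line 4: result = len(lst) = 6

6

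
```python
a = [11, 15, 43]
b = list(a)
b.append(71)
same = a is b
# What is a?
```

After line 1: a = [11, 15, 43]
After line 2 (b = list(a) is a shallow copy, new object): a = [11, 15, 43], b = [11, 15, 43]
After line 3 (append only mutates b): a = [11, 15, 43], b = [11, 15, 43, 71]
After line 4 (same = a is b; different objects -> False): same = False

[11, 15, 43]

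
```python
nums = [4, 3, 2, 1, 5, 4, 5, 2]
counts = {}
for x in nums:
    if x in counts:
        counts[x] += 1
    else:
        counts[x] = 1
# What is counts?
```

Initial: counts = {}, nums = [4, 3, 2, 1, 5, 4, 5, 2]
See 4: counts = {4: 1}
See 3: counts = {4: 1, 3: 1}
See 2: counts = {4: 1, 3: 1, 2: 1}
See 1: counts = {4: 1, 3: 1, 2: 1, 1: 1}
See 5: counts = {4: 1, 3: 1, 2: 1, 1: 1, 5: 1}
See 4: counts = {4: 2, 3: 1, 2: 1, 1: 1, 5: 1}
See 5: counts = {4: 2, 3: 1, 2: 1, 1: 1, 5: 2}
See 2: counts = {4: 2, 3: 1, 2: 2, 1: 1, 5: 2}

{4: 2, 3: 1, 2: 2, 1: 1, 5: 2}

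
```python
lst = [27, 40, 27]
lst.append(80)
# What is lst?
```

[27, 40, 27, 80]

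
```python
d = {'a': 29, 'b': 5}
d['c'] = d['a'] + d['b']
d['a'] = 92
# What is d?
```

After line 1: d = {'a': 29, 'b': 5}
After line 2 (d['c'] = 29 + 5): d = {'a': 29, 'b': 5, 'c': 34}
After line 3: d = {'a': 92, 'b': 5, 'c': 34}

{'a': 92, 'b': 5, 'c': 34}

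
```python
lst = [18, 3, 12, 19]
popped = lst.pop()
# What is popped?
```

19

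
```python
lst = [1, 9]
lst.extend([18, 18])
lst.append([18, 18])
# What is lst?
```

After line 1: lst = [1, 9]
After line 2 (extend unpacks [18, 18]): lst = [1, 9, 18, 18]
After line 3 (append adds [18, 18] as single element): lst = [1, 9, 18, 18, [18, 18]]

[1, 9, 18, 18, [18, 18]]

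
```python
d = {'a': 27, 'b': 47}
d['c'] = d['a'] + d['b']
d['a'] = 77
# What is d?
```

After line 1: d = {'a': 27, 'b': 47}
After line 2 (d['c'] = 27 + 47): d = {'a': 27, 'b': 47, 'c': 74}
After line 3: d = {'a': 77, 'b': 47, 'c': 74}

{'a': 77, 'b': 47, 'c': 74}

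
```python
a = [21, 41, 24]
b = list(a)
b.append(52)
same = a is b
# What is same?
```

After line 1: a = [21, 41, 24]
After line 2 (b = list(a) is a shallow copy, new object): a = [21, 41, 24], b = [21, 41, 24]
After line 3 (append only mutates b): a = [21, 41, 24], b = [21, 41, 24, 52]
After line 4 (same = a is b; different objects -> False): same = False

False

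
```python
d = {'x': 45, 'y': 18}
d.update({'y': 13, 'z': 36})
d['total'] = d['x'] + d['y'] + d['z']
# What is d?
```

After line 1: d = {'x': 45, 'y': 18}
After line 2 (y overwritten, z added): d = {'x': 45, 'y': 13, 'z': 36}
After line 3 (total = 45 + 13 + 36 = 94): d = {'x': 45, 'y': 13, 'z': 36, 'total': 94}

{'x': 45, 'y': 13, 'z': 36, 'total': 94}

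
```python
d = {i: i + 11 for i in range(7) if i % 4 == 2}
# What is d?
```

{2: 13, 6: 17}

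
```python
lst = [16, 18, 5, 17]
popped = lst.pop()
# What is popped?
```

17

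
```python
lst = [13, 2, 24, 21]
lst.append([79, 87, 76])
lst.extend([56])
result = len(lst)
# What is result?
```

After line 1: lst = [13, 2, 24, 21]
After line 2 (append adds [79, 87, 76] as single element): lst = [13, 2, 24, 21, [79, 87, 76]]
After line 3 (extend unpacks [56], adds 56): lst = [13, 2, 24, 21, [79, 87, 76], 56]
After line 4: result = len(lst) = 6

6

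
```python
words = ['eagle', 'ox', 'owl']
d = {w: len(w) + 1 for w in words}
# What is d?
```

{'eagle': 6, 'ox': 3, 'owl': 4}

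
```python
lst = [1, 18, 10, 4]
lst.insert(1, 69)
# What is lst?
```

[1, 69, 18, 10, 4]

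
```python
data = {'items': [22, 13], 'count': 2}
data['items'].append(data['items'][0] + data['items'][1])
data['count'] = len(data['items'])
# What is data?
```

After line 1: data = {'items': [22, 13], 'count': 2}
After line 2 (append 22 + 13 = 35): data = {'items': [22, 13, 35], 'count': 2}
After line 3 (count = len(items) = 3): data = {'items': [22, 13, 35], 'count': 3}

{'items': [22, 13, 35], 'count': 3}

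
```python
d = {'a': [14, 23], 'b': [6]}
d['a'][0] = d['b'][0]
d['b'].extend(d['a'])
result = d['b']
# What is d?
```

After line 1: d = {'a': [14, 23], 'b': [6]}
After line 2 (a[0] = b[0] = 6): d = {'a': [6, 23], 'b': [6]}
After line 3 (b.extend(a) appends [6, 23]): d = {'a': [6, 23], 'b': [6, 6, 23]}
After line 4: result = d['b'] = [6, 6, 23]

{'a': [6, 23], 'b': [6, 6, 23]}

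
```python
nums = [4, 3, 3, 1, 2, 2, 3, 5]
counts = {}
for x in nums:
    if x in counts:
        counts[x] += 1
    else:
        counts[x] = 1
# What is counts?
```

Initial: counts = {}, nums = [4, 3, 3, 1, 2, 2, 3, 5]
See 4: counts = {4: 1}
See 3: counts = {4: 1, 3: 1}
See 3: counts = {4: 1, 3: 2}
See 1: counts = {4: 1, 3: 2, 1: 1}
See 2: counts = {4: 1, 3: 2, 1: 1, 2: 1}
See 2: counts = {4: 1, 3: 2, 1: 1, 2: 2}
See 3: counts = {4: 1, 3: 3, 1: 1, 2: 2}
See 5: counts = {4: 1, 3: 3, 1: 1, 2: 2, 5: 1}

{4: 1, 3: 3, 1: 1, 2: 2, 5: 1}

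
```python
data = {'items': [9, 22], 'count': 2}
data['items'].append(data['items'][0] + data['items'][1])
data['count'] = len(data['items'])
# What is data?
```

After line 1: data = {'items': [9, 22], 'count': 2}
After line 2 (append 9 + 22 = 31): data = {'items': [9, 22, 31], 'count': 2}
After line 3 (count = len(items) = 3): data = {'items': [9, 22, 31], 'count': 3}

{'items': [9, 22, 31], 'count': 3}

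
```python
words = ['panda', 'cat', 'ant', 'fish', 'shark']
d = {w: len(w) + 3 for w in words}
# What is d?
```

{'panda': 8, 'cat': 6, 'ant': 6, 'fish': 7, 'shark': 8}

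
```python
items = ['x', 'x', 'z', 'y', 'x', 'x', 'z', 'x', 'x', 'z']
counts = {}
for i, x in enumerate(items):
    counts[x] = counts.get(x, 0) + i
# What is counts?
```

Initial: counts = {}, items = ['x', 'x', 'z', 'y', 'x', 'x', 'z', 'x', 'x', 'z']
i=0, x='x': counts = {'x': 0}
i=1, x='x': counts = {'x': 1}
i=2, x='z': counts = {'x': 1, 'z': 2}
i=3, x='y': counts = {'x': 1, 'z': 2, 'y': 3}
i=4, x='x': counts = {'x': 5, 'z': 2, 'y': 3}
i=5, x='x': counts = {'x': 10, 'z': 2, 'y': 3}
i=6, x='z': counts = {'x': 10, 'z': 8, 'y': 3}
i=7, x='x': counts = {'x': 17, 'z': 8, 'y': 3}
i=8, x='x': counts = {'x': 25, 'z': 8, 'y': 3}
i=9, x='z': counts = {'x': 25, 'z': 17, 'y': 3}

{'x': 25, 'z': 17, 'y': 3}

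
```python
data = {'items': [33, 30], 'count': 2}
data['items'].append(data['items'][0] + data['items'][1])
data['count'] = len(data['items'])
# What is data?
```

After line 1: data = {'items': [33, 30], 'count': 2}
After line 2 (append 33 + 30 = 63): data = {'items': [33, 30, 63], 'count': 2}
After line 3 (count = len(items) = 3): data = {'items': [33, 30, 63], 'count': 3}

{'items': [33, 30, 63], 'count': 3}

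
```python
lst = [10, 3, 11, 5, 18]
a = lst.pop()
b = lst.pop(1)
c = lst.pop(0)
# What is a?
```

After line 1: lst = [10, 3, 11, 5, 18]
After line 2 (pop() -> a = 18): lst = [10, 3, 11, 5]
After line 3 (pop(1) -> b = 3): lst = [10, 11, 5]
After line 4 (pop(0) -> c = 10): lst = [11, 5]

18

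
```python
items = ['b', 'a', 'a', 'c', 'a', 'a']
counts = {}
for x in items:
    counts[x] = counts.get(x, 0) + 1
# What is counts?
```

Initial: counts = {}, items = ['b', 'a', 'a', 'c', 'a', 'a']
See 'b': counts = {'b': 1}
See 'a': counts = {'b': 1, 'a': 1}
See 'a': counts = {'b': 1, 'a': 2}
See 'c': counts = {'b': 1, 'a': 2, 'c': 1}
See 'a': counts = {'b': 1, 'a': 3, 'c': 1}
See 'a': counts = {'b': 1, 'a': 4, 'c': 1}

{'b': 1, 'a': 4, 'c': 1}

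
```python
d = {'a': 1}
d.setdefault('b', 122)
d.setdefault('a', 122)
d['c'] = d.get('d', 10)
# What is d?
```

After line 1: d = {'a': 1}
After line 2 (setdefault adds 'b'=122): d = {'a': 1, 'b': 122}
After line 3 (setdefault 'a' no-op, already exists): d = {'a': 1, 'b': 122}
After line 4 (get('d', 10) returns default since 'd' not in d): d = {'a': 1, 'b': 122, 'c': 10}

{'a': 1, 'b': 122, 'c': 10}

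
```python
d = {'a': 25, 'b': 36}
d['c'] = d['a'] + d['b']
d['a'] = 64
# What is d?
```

After line 1: d = {'a': 25, 'b': 36}
After line 2 (d['c'] = 25 + 36): d = {'a': 25, 'b': 36, 'c': 61}
After line 3: d = {'a': 64, 'b': 36, 'c': 61}

{'a': 64, 'b': 36, 'c': 61}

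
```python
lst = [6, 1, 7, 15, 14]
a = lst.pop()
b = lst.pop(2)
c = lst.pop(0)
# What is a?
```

After line 1: lst = [6, 1, 7, 15, 14]
After line 2 (pop() -> a = 14): lst = [6, 1, 7, 15]
After line 3 (pop(2) -> b = 7): lst = [6, 1, 15]
After line 4 (pop(0) -> c = 6): lst = [1, 15]

14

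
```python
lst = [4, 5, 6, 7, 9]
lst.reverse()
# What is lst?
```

[9, 7, 6, 5, 4]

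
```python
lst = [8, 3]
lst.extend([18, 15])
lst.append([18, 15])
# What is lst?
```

After line 1: lst = [8, 3]
After line 2 (extend unpacks [18, 15]): lst = [8, 3, 18, 15]
After line 3 (append adds [18, 15] as single element): lst = [8, 3, 18, 15, [18, 15]]

[8, 3, 18, 15, [18, 15]]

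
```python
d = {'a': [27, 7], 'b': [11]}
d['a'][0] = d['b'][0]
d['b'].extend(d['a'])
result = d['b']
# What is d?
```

After line 1: d = {'a': [27, 7], 'b': [11]}
After line 2 (a[0] = b[0] = 11): d = {'a': [11, 7], 'b': [11]}
After line 3 (b.extend(a) appends [11, 7]): d = {'a': [11, 7], 'b': [11, 11, 7]}
After line 4: result = d['b'] = [11, 11, 7]

{'a': [11, 7], 'b': [11, 11, 7]}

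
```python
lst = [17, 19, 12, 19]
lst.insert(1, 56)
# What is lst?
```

[17, 56, 19, 12, 19]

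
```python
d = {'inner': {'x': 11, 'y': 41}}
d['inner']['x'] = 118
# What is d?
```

After line 1: d = {'inner': {'x': 11, 'y': 41}}
After line 2 (inner x overwritten): d = {'inner': {'x': 118, 'y': 41}}

{'inner': {'x': 118, 'y': 41}}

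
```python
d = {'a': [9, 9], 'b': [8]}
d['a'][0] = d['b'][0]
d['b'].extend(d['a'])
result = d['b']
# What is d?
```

After line 1: d = {'a': [9, 9], 'b': [8]}
After line 2 (a[0] = b[0] = 8): d = {'a': [8, 9], 'b': [8]}
After line 3 (b.extend(a) appends [8, 9]): d = {'a': [8, 9], 'b': [8, 8, 9]}
After line 4: result = d['b'] = [8, 8, 9]

{'a': [8, 9], 'b': [8, 8, 9]}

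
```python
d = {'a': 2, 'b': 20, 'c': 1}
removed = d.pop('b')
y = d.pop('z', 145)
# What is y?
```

After line 1: d = {'a': 2, 'b': 20, 'c': 1}
After line 2 (pop 'b' returns 20): d = {'a': 2, 'c': 1}, removed = 20
After line 3 (pop 'z' missing, returns default 145): d = {'a': 2, 'c': 1}, y = 145

145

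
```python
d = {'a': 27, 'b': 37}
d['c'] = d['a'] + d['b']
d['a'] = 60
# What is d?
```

After line 1: d = {'a': 27, 'b': 37}
After line 2 (d['c'] = 27 + 37): d = {'a': 27, 'b': 37, 'c': 64}
After line 3: d = {'a': 60, 'b': 37, 'c': 64}

{'a': 60, 'b': 37, 'c': 64}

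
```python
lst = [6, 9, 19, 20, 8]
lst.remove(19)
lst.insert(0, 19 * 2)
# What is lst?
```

After line 1: lst = [6, 9, 19, 20, 8]
After line 2 (remove first 19): lst = [6, 9, 20, 8]
After line 3 (insert 38 at index 0): lst = [38, 6, 9, 20, 8]

[38, 6, 9, 20, 8]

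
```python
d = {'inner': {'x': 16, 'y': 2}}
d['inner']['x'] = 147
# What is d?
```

After line 1: d = {'inner': {'x': 16, 'y': 2}}
After line 2 (inner x overwritten): d = {'inner': {'x': 147, 'y': 2}}

{'inner': {'x': 147, 'y': 2}}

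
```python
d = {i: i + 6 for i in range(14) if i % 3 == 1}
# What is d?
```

{1: 7, 4: 10, 7: 13, 10: 16, 13: 19}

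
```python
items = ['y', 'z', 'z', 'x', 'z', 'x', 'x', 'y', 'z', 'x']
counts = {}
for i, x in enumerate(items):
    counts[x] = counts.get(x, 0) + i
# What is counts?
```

Initial: counts = {}, items = ['y', 'z', 'z', 'x', 'z', 'x', 'x', 'y', 'z', 'x']
i=0, x='y': counts = {'y': 0}
i=1, x='z': counts = {'y': 0, 'z': 1}
i=2, x='z': counts = {'y': 0, 'z': 3}
i=3, x='x': counts = {'y': 0, 'z': 3, 'x': 3}
i=4, x='z': counts = {'y': 0, 'z': 7, 'x': 3}
i=5, x='x': counts = {'y': 0, 'z': 7, 'x': 8}
i=6, x='x': counts = {'y': 0, 'z': 7, 'x': 14}
i=7, x='y': counts = {'y': 7, 'z': 7, 'x': 14}
i=8, x='z': counts = {'y': 7, 'z': 15, 'x': 14}
i=9, x='x': counts = {'y': 7, 'z': 15, 'x': 23}

{'y': 7, 'z': 15, 'x': 23}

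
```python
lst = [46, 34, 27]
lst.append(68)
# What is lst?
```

[46, 34, 27, 68]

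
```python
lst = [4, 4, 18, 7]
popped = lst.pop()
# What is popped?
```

7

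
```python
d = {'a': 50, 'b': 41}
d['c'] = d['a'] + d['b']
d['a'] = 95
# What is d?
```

After line 1: d = {'a': 50, 'b': 41}
After line 2 (d['c'] = 50 + 41): d = {'a': 50, 'b': 41, 'c': 91}
After line 3: d = {'a': 95, 'b': 41, 'c': 91}

{'a': 95, 'b': 41, 'c': 91}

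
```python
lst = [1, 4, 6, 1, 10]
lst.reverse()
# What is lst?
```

[10, 1, 6, 4, 1]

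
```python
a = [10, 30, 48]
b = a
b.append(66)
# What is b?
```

After line 1: a = [10, 30, 48]
After line 2 (b = a is an alias, same object): a = [10, 30, 48], b = [10, 30, 48]
After line 3 (b.append mutates the shared list): a = [10, 30, 48, 66], b = [10, 30, 48, 66]

[10, 30, 48, 66]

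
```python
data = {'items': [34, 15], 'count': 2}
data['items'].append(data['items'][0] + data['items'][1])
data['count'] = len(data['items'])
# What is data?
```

After line 1: data = {'items': [34, 15], 'count': 2}
After line 2 (append 34 + 15 = 49): data = {'items': [34, 15, 49], 'count': 2}
After line 3 (count = len(items) = 3): data = {'items': [34, 15, 49], 'count': 3}

{'items': [34, 15, 49], 'count': 3}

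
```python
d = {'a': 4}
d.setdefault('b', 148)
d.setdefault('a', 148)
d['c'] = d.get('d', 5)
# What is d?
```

After line 1: d = {'a': 4}
After line 2 (setdefault adds 'b'=148): d = {'a': 4, 'b': 148}
After line 3 (setdefault 'a' no-op, already exists): d = {'a': 4, 'b': 148}
After line 4 (get('d', 5) returns default since 'd' not in d): d = {'a': 4, 'b': 148, 'c': 5}

{'a': 4, 'b': 148, 'c': 5}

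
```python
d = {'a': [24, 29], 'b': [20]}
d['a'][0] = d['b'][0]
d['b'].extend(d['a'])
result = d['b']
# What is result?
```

After line 1: d = {'a': [24, 29], 'b': [20]}
After line 2 (a[0] = b[0] = 20): d = {'a': [20, 29], 'b': [20]}
After line 3 (b.extend(a) appends [20, 29]): d = {'a': [20, 29], 'b': [20, 20, 29]}
After line 4: result = d['b'] = [20, 20, 29]

[20, 20, 29]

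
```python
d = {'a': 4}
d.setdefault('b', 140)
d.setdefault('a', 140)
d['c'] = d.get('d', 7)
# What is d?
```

After line 1: d = {'a': 4}
After line 2 (setdefault adds 'b'=140): d = {'a': 4, 'b': 140}
After line 3 (setdefault 'a' no-op, already exists): d = {'a': 4, 'b': 140}
After line 4 (get('d', 7) returns default since 'd' not in d): d = {'a': 4, 'b': 140, 'c': 7}

{'a': 4, 'b': 140, 'c': 7}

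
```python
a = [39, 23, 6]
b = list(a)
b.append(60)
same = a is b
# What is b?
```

After line 1: a = [39, 23, 6]
After line 2 (b = list(a) is a shallow copy, new object): a = [39, 23, 6], b = [39, 23, 6]
After line 3 (append only mutates b): a = [39, 23, 6], b = [39, 23, 6, 60]
After line 4 (same = a is b; different objects -> False): same = False

[39, 23, 6, 60]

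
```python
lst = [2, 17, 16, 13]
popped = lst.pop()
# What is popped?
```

13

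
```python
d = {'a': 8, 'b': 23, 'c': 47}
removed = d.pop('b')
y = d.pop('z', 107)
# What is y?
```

After line 1: d = {'a': 8, 'b': 23, 'c': 47}
After line 2 (pop 'b' returns 23): d = {'a': 8, 'c': 47}, removed = 23
After line 3 (pop 'z' missing, returns default 107): d = {'a': 8, 'c': 47}, y = 107

107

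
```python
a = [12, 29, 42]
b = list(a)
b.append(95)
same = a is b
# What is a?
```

After line 1: a = [12, 29, 42]
After line 2 (b = list(a) is a shallow copy, new object): a = [12, 29, 42], b = [12, 29, 42]
After line 3 (append only mutates b): a = [12, 29, 42], b = [12, 29, 42, 95]
After line 4 (same = a is b; different objects -> False): same = False

[12, 29, 42]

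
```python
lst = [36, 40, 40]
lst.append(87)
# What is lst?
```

[36, 40, 40, 87]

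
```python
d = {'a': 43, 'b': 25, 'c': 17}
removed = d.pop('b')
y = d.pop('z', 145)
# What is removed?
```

After line 1: d = {'a': 43, 'b': 25, 'c': 17}
After line 2 (pop 'b' returns 25): d = {'a': 43, 'c': 17}, removed = 25
After line 3 (pop 'z' missing, returns default 145): d = {'a': 43, 'c': 17}, y = 145

25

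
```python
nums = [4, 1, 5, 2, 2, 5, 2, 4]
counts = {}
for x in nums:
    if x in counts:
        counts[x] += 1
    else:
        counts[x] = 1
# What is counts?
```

Initial: counts = {}, nums = [4, 1, 5, 2, 2, 5, 2, 4]
See 4: counts = {4: 1}
See 1: counts = {4: 1, 1: 1}
See 5: counts = {4: 1, 1: 1, 5: 1}
See 2: counts = {4: 1, 1: 1, 5: 1, 2: 1}
See 2: counts = {4: 1, 1: 1, 5: 1, 2: 2}
See 5: counts = {4: 1, 1: 1, 5: 2, 2: 2}
See 2: counts = {4: 1, 1: 1, 5: 2, 2: 3}
See 4: counts = {4: 2, 1: 1, 5: 2, 2: 3}

{4: 2, 1: 1, 5: 2, 2: 3}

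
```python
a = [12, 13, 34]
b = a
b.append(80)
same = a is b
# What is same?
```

After line 1: a = [12, 13, 34]
After line 2 (b = a is an alias, same object): a = [12, 13, 34], b = [12, 13, 34]
After line 3 (b.append mutates the shared list): a = [12, 13, 34, 80], b = [12, 13, 34, 80]
After line 4 (same = a is b; same object -> True): same = True

True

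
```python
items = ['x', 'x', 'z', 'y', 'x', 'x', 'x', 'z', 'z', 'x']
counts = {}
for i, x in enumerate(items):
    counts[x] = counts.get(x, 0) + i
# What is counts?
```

Initial: counts = {}, items = ['x', 'x', 'z', 'y', 'x', 'x', 'x', 'z', 'z', 'x']
i=0, x='x': counts = {'x': 0}
i=1, x='x': counts = {'x': 1}
i=2, x='z': counts = {'x': 1, 'z': 2}
i=3, x='y': counts = {'x': 1, 'z': 2, 'y': 3}
i=4, x='x': counts = {'x': 5, 'z': 2, 'y': 3}
i=5, x='x': counts = {'x': 10, 'z': 2, 'y': 3}
i=6, x='x': counts = {'x': 16, 'z': 2, 'y': 3}
i=7, x='z': counts = {'x': 16, 'z': 9, 'y': 3}
i=8, x='z': counts = {'x': 16, 'z': 17, 'y': 3}
i=9, x='x': counts = {'x': 25, 'z': 17, 'y': 3}

{'x': 25, 'z': 17, 'y': 3}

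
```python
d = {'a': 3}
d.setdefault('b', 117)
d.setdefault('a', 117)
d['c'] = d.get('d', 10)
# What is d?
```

After line 1: d = {'a': 3}
After line 2 (setdefault adds 'b'=117): d = {'a': 3, 'b': 117}
After line 3 (setdefault 'a' no-op, already exists): d = {'a': 3, 'b': 117}
After line 4 (get('d', 10) returns default since 'd' not in d): d = {'a': 3, 'b': 117, 'c': 10}

{'a': 3, 'b': 117, 'c': 10}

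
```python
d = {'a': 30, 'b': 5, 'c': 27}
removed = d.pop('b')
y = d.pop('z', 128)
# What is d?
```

After line 1: d = {'a': 30, 'b': 5, 'c': 27}
After line 2 (pop 'b' returns 5): d = {'a': 30, 'c': 27}, removed = 5
After line 3 (pop 'z' missing, returns default 128): d = {'a': 30, 'c': 27}, y = 128

{'a': 30, 'c': 27}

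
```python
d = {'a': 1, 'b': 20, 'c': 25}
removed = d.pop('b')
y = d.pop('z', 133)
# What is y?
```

After line 1: d = {'a': 1, 'b': 20, 'c': 25}
After line 2 (pop 'b' returns 20): d = {'a': 1, 'c': 25}, removed = 20
After line 3 (pop 'z' missing, returns default 133): d = {'a': 1, 'c': 25}, y = 133

133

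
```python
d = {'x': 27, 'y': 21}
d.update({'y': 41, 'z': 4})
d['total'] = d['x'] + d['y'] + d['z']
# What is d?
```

After line 1: d = {'x': 27, 'y': 21}
After line 2 (y overwritten, z added): d = {'x': 27, 'y': 41, 'z': 4}
After line 3 (total = 27 + 41 + 4 = 72): d = {'x': 27, 'y': 41, 'z': 4, 'total': 72}

{'x': 27, 'y': 41, 'z': 4, 'total': 72}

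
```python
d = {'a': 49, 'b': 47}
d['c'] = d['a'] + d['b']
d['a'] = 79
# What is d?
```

After line 1: d = {'a': 49, 'b': 47}
After line 2 (d['c'] = 49 + 47): d = {'a': 49, 'b': 47, 'c': 96}
After line 3: d = {'a': 79, 'b': 47, 'c': 96}

{'a': 79, 'b': 47, 'c': 96}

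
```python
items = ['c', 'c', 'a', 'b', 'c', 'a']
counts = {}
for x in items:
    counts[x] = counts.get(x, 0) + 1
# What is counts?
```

Initial: counts = {}, items = ['c', 'c', 'a', 'b', 'c', 'a']
See 'c': counts = {'c': 1}
See 'c': counts = {'c': 2}
See 'a': counts = {'c': 2, 'a': 1}
See 'b': counts = {'c': 2, 'a': 1, 'b': 1}
See 'c': counts = {'c': 3, 'a': 1, 'b': 1}
See 'a': counts = {'c': 3, 'a': 2, 'b': 1}

{'c': 3, 'a': 2, 'b': 1}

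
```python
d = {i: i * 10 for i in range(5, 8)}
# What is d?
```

{5: 50, 6: 60, 7: 70}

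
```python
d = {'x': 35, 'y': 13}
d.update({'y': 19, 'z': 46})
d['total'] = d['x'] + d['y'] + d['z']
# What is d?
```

After line 1: d = {'x': 35, 'y': 13}
After line 2 (y overwritten, z added): d = {'x': 35, 'y': 19, 'z': 46}
After line 3 (total = 35 + 19 + 46 = 100): d = {'x': 35, 'y': 19, 'z': 46, 'total': 100}

{'x': 35, 'y': 19, 'z': 46, 'total': 100}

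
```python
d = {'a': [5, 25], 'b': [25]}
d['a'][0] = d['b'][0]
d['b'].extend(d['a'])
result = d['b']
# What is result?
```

After line 1: d = {'a': [5, 25], 'b': [25]}
After line 2 (a[0] = b[0] = 25): d = {'a': [25, 25], 'b': [25]}
After line 3 (b.extend(a) appends [25, 25]): d = {'a': [25, 25], 'b': [25, 25, 25]}
After line 4: result = d['b'] = [25, 25, 25]

[25, 25, 25]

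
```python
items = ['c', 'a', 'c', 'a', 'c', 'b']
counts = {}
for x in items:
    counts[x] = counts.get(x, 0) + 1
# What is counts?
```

Initial: counts = {}, items = ['c', 'a', 'c', 'a', 'c', 'b']
See 'c': counts = {'c': 1}
See 'a': counts = {'c': 1, 'a': 1}
See 'c': counts = {'c': 2, 'a': 1}
See 'a': counts = {'c': 2, 'a': 2}
See 'c': counts = {'c': 3, 'a': 2}
See 'b': counts = {'c': 3, 'a': 2, 'b': 1}

{'c': 3, 'a': 2, 'b': 1}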